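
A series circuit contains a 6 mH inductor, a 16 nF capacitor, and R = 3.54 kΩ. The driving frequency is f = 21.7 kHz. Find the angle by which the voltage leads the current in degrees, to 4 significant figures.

5.802°

ω = 2πf = 136300 rad/s
X_L = ωL = 818.1 Ω
X_C = 1/(ωC) = 458.4 Ω
Net reactance X = X_L − X_C = 359.7 Ω
Z = 3540 + j359.7 Ω
|Z| = √(3540² + 359.7²) = 3558 Ω
∠Z = arctan(359.7/3540) = 5.802°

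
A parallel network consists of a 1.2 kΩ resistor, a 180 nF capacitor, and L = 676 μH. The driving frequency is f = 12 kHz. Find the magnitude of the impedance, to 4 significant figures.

163.8 Ω

ω = 2πf = 75400 rad/s
X_L = ωL = 50.97 Ω
X_C = 1/(ωC) = 73.68 Ω
Parallel: admittances add. Y = 1/R + 1/(jωL) + jωC
Y = (0.0008333 − j0.006048) S
|Y| = 0.006105 S → |Z| = 1/|Y| = 163.8 Ω, ∠Z = −∠Y = 82.15°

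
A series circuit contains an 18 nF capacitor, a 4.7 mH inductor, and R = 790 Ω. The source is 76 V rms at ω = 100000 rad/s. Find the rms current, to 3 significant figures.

95.6 mA

X_L = ωL = 470 Ω
X_C = 1/(ωC) = 556 Ω
Net reactance X = X_L − X_C = -85.6 Ω
Z = 790 − j85.6 Ω
|Z| = √(790² + 85.6²) = 795 Ω
I = V/|Z| = 76/795 = 95.6 mA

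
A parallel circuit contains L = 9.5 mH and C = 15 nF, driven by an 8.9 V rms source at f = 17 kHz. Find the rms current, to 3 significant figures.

5.49 mA

ω = 2πf = 106800 rad/s
X_L = ωL = 1010 Ω
X_C = 1/(ωC) = 624 Ω
Parallel: admittances add. Y = 1/(jωL) + jωC
Y = (0 + j0.000617) S
|Y| = 0.000617 S → |Z| = 1/|Y| = 1620 Ω, ∠Z = −∠Y = -90.0°
I = V/|Z| = 8.9/1620 = 5.49 mA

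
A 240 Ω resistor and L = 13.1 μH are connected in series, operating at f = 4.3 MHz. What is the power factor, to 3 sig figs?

ω = 2πf = 2.702e+07 rad/s
X_L = ωL = 354 Ω
Z = 240 + j354 Ω
|Z| = √(240² + 354²) = 428 Ω
∠Z = arctan(354/240) = 55.9°
cos φ = cos(55.9°) = 0.561

0.561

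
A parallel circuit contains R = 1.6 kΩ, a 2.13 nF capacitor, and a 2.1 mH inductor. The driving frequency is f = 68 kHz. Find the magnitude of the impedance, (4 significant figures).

ω = 2πf = 427300 rad/s
X_L = ωL = 897.2 Ω
X_C = 1/(ωC) = 1099 Ω
Parallel: admittances add. Y = 1/R + 1/(jωL) + jωC
Y = (0.0006250 − j0.0002045) S
|Y| = 0.0006576 S → |Z| = 1/|Y| = 1521 Ω, ∠Z = −∠Y = 18.12°

1521 Ω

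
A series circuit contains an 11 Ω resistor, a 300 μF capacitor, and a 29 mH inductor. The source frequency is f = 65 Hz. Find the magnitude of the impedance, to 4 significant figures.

ω = 2πf = 408.4 rad/s
X_L = ωL = 11.84 Ω
X_C = 1/(ωC) = 8.162 Ω
Net reactance X = X_L − X_C = 3.682 Ω
Z = 11.00 + j3.682 Ω
|Z| = √(11.00² + 3.682²) = 11.60 Ω

11.60 Ω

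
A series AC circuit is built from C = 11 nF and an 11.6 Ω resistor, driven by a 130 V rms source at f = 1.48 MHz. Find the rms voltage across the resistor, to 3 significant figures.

ω = 2πf = 9.299e+06 rad/s
X_C = 1/(ωC) = 9.78 Ω
Z = 11.6 − j9.78 Ω
|Z| = √(11.6² + 9.78²) = 15.2 Ω
I = V/|Z| = 8.57 A
V_R = I·|Z_R| = 8.57 × 11.6 = 99.4 V

99.4 V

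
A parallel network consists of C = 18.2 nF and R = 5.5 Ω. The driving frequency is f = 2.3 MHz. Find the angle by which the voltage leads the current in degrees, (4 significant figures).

ω = 2πf = 1.445e+07 rad/s
X_C = 1/(ωC) = 3.802 Ω
Parallel: admittances add. Y = 1/R + jωC
Y = (0.1818 + j0.2630) S
|Y| = 0.3197 S → |Z| = 1/|Y| = 3.128 Ω, ∠Z = −∠Y = -55.34°

-55.34°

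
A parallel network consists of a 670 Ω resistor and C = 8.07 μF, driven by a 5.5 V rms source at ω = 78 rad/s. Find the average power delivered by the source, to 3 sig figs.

X_C = 1/(ωC) = 1590 Ω
Parallel: admittances add. Y = 1/R + jωC
Y = (0.00149 + j0.000629) S
|Y| = 0.00162 S → |Z| = 1/|Y| = 617 Ω, ∠Z = −∠Y = -22.9°
I = V/|Z| = 8.91 mA
P = VI cos φ = 5.5 × 0.00891 × cos(-22.9°) = 45.1 mW

45.1 mW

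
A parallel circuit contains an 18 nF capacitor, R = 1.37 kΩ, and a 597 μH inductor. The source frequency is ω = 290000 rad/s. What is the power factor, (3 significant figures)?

X_L = ωL = 173 Ω
X_C = 1/(ωC) = 192 Ω
Parallel: admittances add. Y = 1/R + 1/(jωL) + jωC
Y = (0.000730 − j0.000556) S
|Y| = 0.000918 S → |Z| = 1/|Y| = 1090 Ω, ∠Z = −∠Y = 37.3°
cos φ = cos(37.3°) = 0.795

0.795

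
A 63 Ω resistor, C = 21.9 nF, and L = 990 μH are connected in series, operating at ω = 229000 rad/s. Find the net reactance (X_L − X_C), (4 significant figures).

27.31 Ω

X_L = ωL = 226.7 Ω
X_C = 1/(ωC) = 199.4 Ω
X = 226.7 − 199.4 = 27.31 Ω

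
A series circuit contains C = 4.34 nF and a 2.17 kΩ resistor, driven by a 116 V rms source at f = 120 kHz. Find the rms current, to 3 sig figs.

ω = 2πf = 754000 rad/s
X_C = 1/(ωC) = 306 Ω
Z = 2170 − j306 Ω
|Z| = √(2170² + 306²) = 2190 Ω
I = V/|Z| = 116/2190 = 52.9 mA

52.9 mA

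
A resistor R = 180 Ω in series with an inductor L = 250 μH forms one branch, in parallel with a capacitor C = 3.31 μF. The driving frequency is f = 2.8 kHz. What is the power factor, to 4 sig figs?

0.09514

ω = 2πf = 17590 rad/s
X_L = ωL = 4.398 Ω
X_C = 1/(ωC) = 17.17 Ω
Branch 1 (R+jX_L): Z₁ = 180.0 + j4.398 Ω, |Z₁| = 180.1 Ω
Branch 2 (−jX_C): Z₂ = −j17.17 Ω
Parallel: Z = Z₁Z₂/(Z₁+Z₂), |Z| = 17.13 Ω, ∠Z = -84.54°
cos φ = cos(-84.54°) = 0.09514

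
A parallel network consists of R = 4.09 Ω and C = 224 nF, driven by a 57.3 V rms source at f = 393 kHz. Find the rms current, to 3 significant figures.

ω = 2πf = 2.469e+06 rad/s
X_C = 1/(ωC) = 1.81 Ω
Parallel: admittances add. Y = 1/R + jωC
Y = (0.244 + j0.553) S
|Y| = 0.605 S → |Z| = 1/|Y| = 1.65 Ω, ∠Z = −∠Y = -66.2°
I = V/|Z| = 57.3/1.65 = 34.7 A

34.7 A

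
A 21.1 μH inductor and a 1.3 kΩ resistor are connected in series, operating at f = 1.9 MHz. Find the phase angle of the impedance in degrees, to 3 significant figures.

ω = 2πf = 1.194e+07 rad/s
X_L = ωL = 252 Ω
Z = 1300 + j252 Ω
|Z| = √(1300² + 252²) = 1320 Ω
∠Z = arctan(252/1300) = 11.0°

11.0°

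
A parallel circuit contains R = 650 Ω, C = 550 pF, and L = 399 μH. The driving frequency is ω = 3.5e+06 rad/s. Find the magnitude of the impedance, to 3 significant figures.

511 Ω

X_L = ωL = 1400 Ω
X_C = 1/(ωC) = 519 Ω
Parallel: admittances add. Y = 1/R + 1/(jωL) + jωC
Y = (0.00154 + j0.00121) S
|Y| = 0.00196 S → |Z| = 1/|Y| = 511 Ω, ∠Z = −∠Y = -38.2°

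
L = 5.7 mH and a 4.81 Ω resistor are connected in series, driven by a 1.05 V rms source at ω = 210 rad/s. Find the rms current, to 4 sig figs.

211.8 mA

X_L = ωL = 1.197 Ω
Z = 4.810 + j1.197 Ω
|Z| = √(4.810² + 1.197²) = 4.957 Ω
I = V/|Z| = 1.05/4.957 = 211.8 mA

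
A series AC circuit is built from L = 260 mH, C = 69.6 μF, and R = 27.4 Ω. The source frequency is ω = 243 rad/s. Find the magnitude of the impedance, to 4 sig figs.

27.70 Ω

X_L = ωL = 63.18 Ω
X_C = 1/(ωC) = 59.13 Ω
Net reactance X = X_L − X_C = 4.053 Ω
Z = 27.40 + j4.053 Ω
|Z| = √(27.40² + 4.053²) = 27.70 Ω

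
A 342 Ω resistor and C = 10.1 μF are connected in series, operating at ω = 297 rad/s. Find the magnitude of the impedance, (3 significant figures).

X_C = 1/(ωC) = 333 Ω
Z = 342 − j333 Ω
|Z| = √(342² + 333²) = 478 Ω

478 Ω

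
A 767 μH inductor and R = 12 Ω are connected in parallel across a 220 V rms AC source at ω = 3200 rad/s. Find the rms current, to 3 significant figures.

X_L = ωL = 2.45 Ω
Parallel: admittances add. Y = 1/R + 1/(jωL)
Y = (0.0833 − j0.407) S
|Y| = 0.416 S → |Z| = 1/|Y| = 2.40 Ω, ∠Z = −∠Y = 78.4°
I = V/|Z| = 220/2.40 = 91.5 A

91.5 A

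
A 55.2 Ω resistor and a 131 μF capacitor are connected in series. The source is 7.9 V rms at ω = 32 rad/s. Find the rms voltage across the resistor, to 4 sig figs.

1.781 V

X_C = 1/(ωC) = 238.5 Ω
Z = 55.20 − j238.5 Ω
|Z| = √(55.20² + 238.5²) = 244.9 Ω
I = V/|Z| = 32.26 mA
V_R = I·|Z_R| = 0.03226 × 55.20 = 1.781 V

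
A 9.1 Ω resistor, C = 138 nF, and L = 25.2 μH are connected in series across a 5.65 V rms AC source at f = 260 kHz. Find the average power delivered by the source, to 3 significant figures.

203 mW

ω = 2πf = 1.634e+06 rad/s
X_L = ωL = 41.2 Ω
X_C = 1/(ωC) = 4.44 Ω
Net reactance X = X_L − X_C = 36.7 Ω
Z = 9.10 + j36.7 Ω
|Z| = √(9.10² + 36.7²) = 37.8 Ω
∠Z = arctan(36.7/9.10) = 76.1°
I = V/|Z| = 149 mA
P = VI cos φ = 5.65 × 0.149 × cos(76.1°) = 203 mW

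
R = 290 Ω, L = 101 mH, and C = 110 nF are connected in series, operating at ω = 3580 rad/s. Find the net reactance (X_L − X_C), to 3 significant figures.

-2180 Ω

X_L = ωL = 362 Ω
X_C = 1/(ωC) = 2540 Ω
X = 362 − 2540 = -2180 Ω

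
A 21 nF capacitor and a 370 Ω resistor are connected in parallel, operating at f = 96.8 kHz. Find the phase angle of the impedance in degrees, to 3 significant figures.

-78.1°

ω = 2πf = 608200 rad/s
X_C = 1/(ωC) = 78.3 Ω
Parallel: admittances add. Y = 1/R + jωC
Y = (0.00270 + j0.0128) S
|Y| = 0.0131 S → |Z| = 1/|Y| = 76.6 Ω, ∠Z = −∠Y = -78.1°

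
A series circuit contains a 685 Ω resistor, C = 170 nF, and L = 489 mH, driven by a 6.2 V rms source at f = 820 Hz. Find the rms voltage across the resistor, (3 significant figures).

2.76 V

ω = 2πf = 5152 rad/s
X_L = ωL = 2520 Ω
X_C = 1/(ωC) = 1140 Ω
Net reactance X = X_L − X_C = 1380 Ω
Z = 685 + j1380 Ω
|Z| = √(685² + 1380²) = 1540 Ω
I = V/|Z| = 4.03 mA
V_R = I·|Z_R| = 0.00403 × 685 = 2.76 V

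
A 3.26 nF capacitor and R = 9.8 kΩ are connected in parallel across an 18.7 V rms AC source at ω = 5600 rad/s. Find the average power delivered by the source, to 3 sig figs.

X_C = 1/(ωC) = 54800 Ω
Parallel: admittances add. Y = 1/R + jωC
Y = (0.000102 + j1.83e-05) S
|Y| = 0.000104 S → |Z| = 1/|Y| = 9650 Ω, ∠Z = −∠Y = -10.1°
I = V/|Z| = 1.94 mA
P = VI cos φ = 18.7 × 0.00194 × cos(-10.1°) = 35.7 mW

35.7 mW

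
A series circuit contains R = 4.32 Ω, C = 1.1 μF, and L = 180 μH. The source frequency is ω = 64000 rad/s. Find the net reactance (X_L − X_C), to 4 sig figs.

-2.685 Ω

X_L = ωL = 11.52 Ω
X_C = 1/(ωC) = 14.20 Ω
X = 11.52 − 14.20 = -2.685 Ω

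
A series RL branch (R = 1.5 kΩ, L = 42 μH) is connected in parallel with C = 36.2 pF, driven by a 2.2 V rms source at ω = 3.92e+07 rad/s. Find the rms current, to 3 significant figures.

2.48 mA

X_L = ωL = 1650 Ω
X_C = 1/(ωC) = 705 Ω
Branch 1 (R+jX_L): Z₁ = 1500 + j1650 Ω, |Z₁| = 2230 Ω
Branch 2 (−jX_C): Z₂ = −j705 Ω
Parallel: Z = Z₁Z₂/(Z₁+Z₂), |Z| = 886 Ω, ∠Z = -74.5°
I = V/|Z| = 2.2/886 = 2.48 mA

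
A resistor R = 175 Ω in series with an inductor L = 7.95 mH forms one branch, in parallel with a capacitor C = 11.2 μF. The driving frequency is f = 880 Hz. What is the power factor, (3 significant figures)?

ω = 2πf = 5529 rad/s
X_L = ωL = 44.0 Ω
X_C = 1/(ωC) = 16.1 Ω
Branch 1 (R+jX_L): Z₁ = 175 + j44.0 Ω, |Z₁| = 180 Ω
Branch 2 (−jX_C): Z₂ = −j16.1 Ω
Parallel: Z = Z₁Z₂/(Z₁+Z₂), |Z| = 16.4 Ω, ∠Z = -84.9°
cos φ = cos(-84.9°) = 0.0884

0.0884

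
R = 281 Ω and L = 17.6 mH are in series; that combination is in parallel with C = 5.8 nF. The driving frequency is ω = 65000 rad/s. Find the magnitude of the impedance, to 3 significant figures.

2040 Ω

X_L = ωL = 1140 Ω
X_C = 1/(ωC) = 2650 Ω
Branch 1 (R+jX_L): Z₁ = 281 + j1140 Ω, |Z₁| = 1180 Ω
Branch 2 (−jX_C): Z₂ = −j2650 Ω
Parallel: Z = Z₁Z₂/(Z₁+Z₂), |Z| = 2040 Ω, ∠Z = 65.6°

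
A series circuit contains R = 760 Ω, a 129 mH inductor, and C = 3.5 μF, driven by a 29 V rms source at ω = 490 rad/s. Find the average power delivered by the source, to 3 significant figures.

754 mW

X_L = ωL = 63.2 Ω
X_C = 1/(ωC) = 583 Ω
Net reactance X = X_L − X_C = -520 Ω
Z = 760 − j520 Ω
|Z| = √(760² + 520²) = 921 Ω
∠Z = arctan(-520/760) = -34.4°
I = V/|Z| = 31.5 mA
P = VI cos φ = 29 × 0.0315 × cos(-34.4°) = 754 mW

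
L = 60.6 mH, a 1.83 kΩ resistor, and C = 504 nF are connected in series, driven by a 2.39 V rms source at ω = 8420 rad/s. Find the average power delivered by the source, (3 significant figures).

3.05 mW

X_L = ωL = 510 Ω
X_C = 1/(ωC) = 236 Ω
Net reactance X = X_L − X_C = 275 Ω
Z = 1830 + j275 Ω
|Z| = √(1830² + 275²) = 1850 Ω
∠Z = arctan(275/1830) = 8.53°
I = V/|Z| = 1.29 mA
P = VI cos φ = 2.39 × 0.00129 × cos(8.53°) = 3.05 mW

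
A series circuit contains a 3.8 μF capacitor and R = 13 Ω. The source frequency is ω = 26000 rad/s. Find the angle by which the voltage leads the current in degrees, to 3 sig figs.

-37.9°

X_C = 1/(ωC) = 10.1 Ω
Z = 13.0 − j10.1 Ω
|Z| = √(13.0² + 10.1²) = 16.5 Ω
∠Z = arctan(-10.1/13.0) = -37.9°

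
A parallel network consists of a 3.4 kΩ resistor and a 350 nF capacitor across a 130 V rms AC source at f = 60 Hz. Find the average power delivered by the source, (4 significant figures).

4.971 W

ω = 2πf = 377.0 rad/s
X_C = 1/(ωC) = 7579 Ω
Parallel: admittances add. Y = 1/R + jωC
Y = (0.0002941 + j0.0001319) S
|Y| = 0.0003224 S → |Z| = 1/|Y| = 3102 Ω, ∠Z = −∠Y = -24.16°
I = V/|Z| = 41.91 mA
P = VI cos φ = 130 × 0.04191 × cos(-24.16°) = 4.971 W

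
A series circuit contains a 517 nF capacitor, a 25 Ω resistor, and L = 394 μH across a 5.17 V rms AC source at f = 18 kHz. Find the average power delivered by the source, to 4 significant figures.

484.6 mW

ω = 2πf = 113100 rad/s
X_L = ωL = 44.56 Ω
X_C = 1/(ωC) = 17.10 Ω
Net reactance X = X_L − X_C = 27.46 Ω
Z = 25.00 + j27.46 Ω
|Z| = √(25.00² + 27.46²) = 37.13 Ω
∠Z = arctan(27.46/25.00) = 47.68°
I = V/|Z| = 139.2 mA
P = VI cos φ = 5.17 × 0.1392 × cos(47.68°) = 484.6 mW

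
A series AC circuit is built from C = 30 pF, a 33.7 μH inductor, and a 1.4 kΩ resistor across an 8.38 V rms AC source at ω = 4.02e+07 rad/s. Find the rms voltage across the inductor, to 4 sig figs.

X_L = ωL = 1355 Ω
X_C = 1/(ωC) = 829.2 Ω
Net reactance X = X_L − X_C = 525.6 Ω
Z = 1400 + j525.6 Ω
|Z| = √(1400² + 525.6²) = 1495 Ω
I = V/|Z| = 5.604 mA
V_L = I·|Z_L| = 0.005604 × 1355 = 7.592 V

7.592 V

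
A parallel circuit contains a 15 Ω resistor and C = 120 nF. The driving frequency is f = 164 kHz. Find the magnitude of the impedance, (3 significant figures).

ω = 2πf = 1.03e+06 rad/s
X_C = 1/(ωC) = 8.09 Ω
Parallel: admittances add. Y = 1/R + jωC
Y = (0.0667 + j0.124) S
|Y| = 0.140 S → |Z| = 1/|Y| = 7.12 Ω, ∠Z = −∠Y = -61.7°

7.12 Ω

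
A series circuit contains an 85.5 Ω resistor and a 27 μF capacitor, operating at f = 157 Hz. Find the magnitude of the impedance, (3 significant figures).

93.4 Ω

ω = 2πf = 986.5 rad/s
X_C = 1/(ωC) = 37.5 Ω
Z = 85.5 − j37.5 Ω
|Z| = √(85.5² + 37.5²) = 93.4 Ω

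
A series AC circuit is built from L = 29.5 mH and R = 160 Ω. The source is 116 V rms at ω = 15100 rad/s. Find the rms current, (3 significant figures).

245 mA

X_L = ωL = 445 Ω
Z = 160 + j445 Ω
|Z| = √(160² + 445²) = 473 Ω
I = V/|Z| = 116/473 = 245 mA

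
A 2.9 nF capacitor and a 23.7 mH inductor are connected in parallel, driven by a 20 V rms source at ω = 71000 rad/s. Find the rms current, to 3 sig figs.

X_L = ωL = 1680 Ω
X_C = 1/(ωC) = 4860 Ω
Parallel: admittances add. Y = 1/(jωL) + jωC
Y = (0 − j0.000388) S
|Y| = 0.000388 S → |Z| = 1/|Y| = 2570 Ω, ∠Z = −∠Y = 90.0°
I = V/|Z| = 20/2570 = 7.77 mA

7.77 mA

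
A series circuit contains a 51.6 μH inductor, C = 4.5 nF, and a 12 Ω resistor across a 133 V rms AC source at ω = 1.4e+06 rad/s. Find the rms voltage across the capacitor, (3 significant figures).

242 V

X_L = ωL = 72.2 Ω
X_C = 1/(ωC) = 159 Ω
Net reactance X = X_L − X_C = -86.5 Ω
Z = 12.0 − j86.5 Ω
|Z| = √(12.0² + 86.5²) = 87.3 Ω
I = V/|Z| = 1.52 A
V_C = I·|Z_C| = 1.52 × 159 = 242 V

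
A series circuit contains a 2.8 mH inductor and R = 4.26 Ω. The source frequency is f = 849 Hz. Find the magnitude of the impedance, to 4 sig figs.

15.53 Ω

ω = 2πf = 5334 rad/s
X_L = ωL = 14.94 Ω
Z = 4.260 + j14.94 Ω
|Z| = √(4.260² + 14.94²) = 15.53 Ω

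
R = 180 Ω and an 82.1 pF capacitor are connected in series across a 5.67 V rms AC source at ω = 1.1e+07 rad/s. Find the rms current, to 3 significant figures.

5.05 mA

X_C = 1/(ωC) = 1110 Ω
Z = 180 − j1110 Ω
|Z| = √(180² + 1110²) = 1120 Ω
I = V/|Z| = 5.67/1120 = 5.05 mA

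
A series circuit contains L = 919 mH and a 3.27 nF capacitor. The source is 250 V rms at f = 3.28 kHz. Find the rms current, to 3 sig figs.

61.0 mA

ω = 2πf = 20610 rad/s
X_L = ωL = 18900 Ω
X_C = 1/(ωC) = 14800 Ω
Net reactance X = X_L − X_C = 4100 Ω
Z = j4100 Ω
|Z| = √(0² + 4100²) = 4100 Ω
I = V/|Z| = 250/4100 = 61.0 mA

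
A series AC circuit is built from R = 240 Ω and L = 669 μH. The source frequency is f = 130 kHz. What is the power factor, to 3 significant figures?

ω = 2πf = 816800 rad/s
X_L = ωL = 546 Ω
Z = 240 + j546 Ω
|Z| = √(240² + 546²) = 597 Ω
∠Z = arctan(546/240) = 66.3°
cos φ = cos(66.3°) = 0.402

0.402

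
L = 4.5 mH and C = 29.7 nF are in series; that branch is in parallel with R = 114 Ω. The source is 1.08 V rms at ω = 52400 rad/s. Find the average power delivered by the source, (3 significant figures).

10.2 mW

X_L = ωL = 236 Ω
X_C = 1/(ωC) = 643 Ω
Branch 1: Z₁ = R = 114 Ω
Branch 2 (series LC): Z₂ = j(X_L − X_C) = −j407 Ω
Parallel: Z = Z₁Z₂/(Z₁+Z₂), |Z| = 110 Ω, ∠Z = -15.7°
I = V/|Z| = 9.84 mA
P = VI cos φ = 1.08 × 0.00984 × cos(-15.7°) = 10.2 mW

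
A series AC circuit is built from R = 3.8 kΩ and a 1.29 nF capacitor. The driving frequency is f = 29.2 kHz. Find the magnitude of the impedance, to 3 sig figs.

ω = 2πf = 183500 rad/s
X_C = 1/(ωC) = 4230 Ω
Z = 3800 − j4230 Ω
|Z| = √(3800² + 4230²) = 5680 Ω

5680 Ω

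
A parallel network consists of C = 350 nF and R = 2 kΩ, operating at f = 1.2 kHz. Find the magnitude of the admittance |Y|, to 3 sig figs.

ω = 2πf = 7540 rad/s
X_C = 1/(ωC) = 379 Ω
Parallel: admittances add. Y = 1/R + jωC
Y = (0.000500 + j0.00264) S
|Y| = 0.00269 S → |Z| = 1/|Y| = 372 Ω, ∠Z = −∠Y = -79.3°

2.69 mS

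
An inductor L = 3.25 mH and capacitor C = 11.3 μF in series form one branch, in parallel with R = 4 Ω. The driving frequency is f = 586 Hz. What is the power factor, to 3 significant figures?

ω = 2πf = 3682 rad/s
X_L = ωL = 12.0 Ω
X_C = 1/(ωC) = 24.0 Ω
Branch 1: Z₁ = R = 4.00 Ω
Branch 2 (series LC): Z₂ = j(X_L − X_C) = −j12.1 Ω
Parallel: Z = Z₁Z₂/(Z₁+Z₂), |Z| = 3.80 Ω, ∠Z = -18.3°
cos φ = cos(-18.3°) = 0.949

0.949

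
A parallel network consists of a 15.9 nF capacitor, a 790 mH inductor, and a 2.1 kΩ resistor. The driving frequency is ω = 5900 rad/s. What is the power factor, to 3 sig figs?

0.969

X_L = ωL = 4660 Ω
X_C = 1/(ωC) = 10700 Ω
Parallel: admittances add. Y = 1/R + 1/(jωL) + jωC
Y = (0.000476 − j0.000121) S
|Y| = 0.000491 S → |Z| = 1/|Y| = 2040 Ω, ∠Z = −∠Y = 14.2°
cos φ = cos(14.2°) = 0.969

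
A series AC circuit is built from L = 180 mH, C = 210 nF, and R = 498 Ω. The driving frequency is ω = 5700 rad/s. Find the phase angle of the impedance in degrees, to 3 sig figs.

20.9°

X_L = ωL = 1030 Ω
X_C = 1/(ωC) = 835 Ω
Net reactance X = X_L − X_C = 191 Ω
Z = 498 + j191 Ω
|Z| = √(498² + 191²) = 533 Ω
∠Z = arctan(191/498) = 20.9°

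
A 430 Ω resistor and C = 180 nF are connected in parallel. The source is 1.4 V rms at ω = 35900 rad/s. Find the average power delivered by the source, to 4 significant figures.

4.558 mW

X_C = 1/(ωC) = 154.8 Ω
Parallel: admittances add. Y = 1/R + jωC
Y = (0.002326 + j0.006462) S
|Y| = 0.006868 S → |Z| = 1/|Y| = 145.6 Ω, ∠Z = −∠Y = -70.21°
I = V/|Z| = 9.615 mA
P = VI cos φ = 1.4 × 0.009615 × cos(-70.21°) = 4.558 mW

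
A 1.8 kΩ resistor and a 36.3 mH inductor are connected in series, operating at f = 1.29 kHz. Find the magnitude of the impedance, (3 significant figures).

1820 Ω

ω = 2πf = 8105 rad/s
X_L = ωL = 294 Ω
Z = 1800 + j294 Ω
|Z| = √(1800² + 294²) = 1820 Ω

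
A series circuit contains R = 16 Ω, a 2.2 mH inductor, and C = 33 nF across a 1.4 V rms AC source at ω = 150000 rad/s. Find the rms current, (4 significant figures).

X_L = ωL = 330.0 Ω
X_C = 1/(ωC) = 202.0 Ω
Net reactance X = X_L − X_C = 128.0 Ω
Z = 16.00 + j128.0 Ω
|Z| = √(16.00² + 128.0²) = 129.0 Ω
I = V/|Z| = 1.4/129.0 = 10.85 mA

10.85 mA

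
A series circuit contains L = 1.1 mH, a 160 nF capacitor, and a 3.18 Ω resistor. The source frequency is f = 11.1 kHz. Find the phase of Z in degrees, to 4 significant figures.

ω = 2πf = 69740 rad/s
X_L = ωL = 76.72 Ω
X_C = 1/(ωC) = 89.61 Ω
Net reactance X = X_L − X_C = -12.90 Ω
Z = 3.180 − j12.90 Ω
|Z| = √(3.180² + 12.90²) = 13.28 Ω
∠Z = arctan(-12.90/3.180) = -76.15°

-76.15°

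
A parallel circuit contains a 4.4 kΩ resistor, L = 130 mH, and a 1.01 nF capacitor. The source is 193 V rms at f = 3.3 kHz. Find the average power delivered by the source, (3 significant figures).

ω = 2πf = 20730 rad/s
X_L = ωL = 2700 Ω
X_C = 1/(ωC) = 47800 Ω
Parallel: admittances add. Y = 1/R + 1/(jωL) + jωC
Y = (0.000227 − j0.000350) S
|Y| = 0.000417 S → |Z| = 1/|Y| = 2400 Ω, ∠Z = −∠Y = 57.0°
I = V/|Z| = 80.5 mA
P = VI cos φ = 193 × 0.0805 × cos(57.0°) = 8.47 W

8.47 W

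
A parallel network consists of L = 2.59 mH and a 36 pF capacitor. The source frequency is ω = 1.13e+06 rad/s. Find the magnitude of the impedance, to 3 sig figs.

X_L = ωL = 2930 Ω
X_C = 1/(ωC) = 24600 Ω
Parallel: admittances add. Y = 1/(jωL) + jωC
Y = (0 − j0.000301) S
|Y| = 0.000301 S → |Z| = 1/|Y| = 3320 Ω, ∠Z = −∠Y = 90.0°

3320 Ω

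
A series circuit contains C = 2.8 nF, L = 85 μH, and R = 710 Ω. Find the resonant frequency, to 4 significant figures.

326.2 kHz

ω₀ = 1/√(LC) = 1/√(8.5e-05 × 2.8e-09) = 2.05e+06 rad/s
f₀ = ω₀/(2π) = 326.2 kHz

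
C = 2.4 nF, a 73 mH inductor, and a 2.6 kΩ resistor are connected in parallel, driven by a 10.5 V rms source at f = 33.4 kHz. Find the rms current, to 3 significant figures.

6.12 mA

ω = 2πf = 209900 rad/s
X_L = ωL = 15300 Ω
X_C = 1/(ωC) = 1990 Ω
Parallel: admittances add. Y = 1/R + 1/(jωL) + jωC
Y = (0.000385 + j0.000438) S
|Y| = 0.000583 S → |Z| = 1/|Y| = 1710 Ω, ∠Z = −∠Y = -48.7°
I = V/|Z| = 10.5/1710 = 6.12 mA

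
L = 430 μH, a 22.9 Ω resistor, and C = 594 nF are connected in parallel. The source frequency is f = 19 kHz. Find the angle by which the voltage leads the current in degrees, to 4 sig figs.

-49.67°

ω = 2πf = 119400 rad/s
X_L = ωL = 51.33 Ω
X_C = 1/(ωC) = 14.10 Ω
Parallel: admittances add. Y = 1/R + 1/(jωL) + jωC
Y = (0.04367 + j0.05143) S
|Y| = 0.06747 S → |Z| = 1/|Y| = 14.82 Ω, ∠Z = −∠Y = -49.67°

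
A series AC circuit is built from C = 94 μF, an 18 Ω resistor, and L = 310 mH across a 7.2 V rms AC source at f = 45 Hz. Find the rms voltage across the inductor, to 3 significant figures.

11.9 V

ω = 2πf = 282.7 rad/s
X_L = ωL = 87.7 Ω
X_C = 1/(ωC) = 37.6 Ω
Net reactance X = X_L − X_C = 50.0 Ω
Z = 18.0 + j50.0 Ω
|Z| = √(18.0² + 50.0²) = 53.2 Ω
I = V/|Z| = 135 mA
V_L = I·|Z_L| = 0.135 × 87.7 = 11.9 V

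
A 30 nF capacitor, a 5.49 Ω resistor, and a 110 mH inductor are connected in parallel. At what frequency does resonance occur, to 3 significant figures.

ω₀ = 1/√(LC) = 1/√(0.11 × 3e-08) = 17410 rad/s
f₀ = ω₀/(2π) = 2.77 kHz

2.77 kHz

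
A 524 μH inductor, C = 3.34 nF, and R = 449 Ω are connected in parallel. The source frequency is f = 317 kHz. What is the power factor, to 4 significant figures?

ω = 2πf = 1.992e+06 rad/s
X_L = ωL = 1044 Ω
X_C = 1/(ωC) = 150.3 Ω
Parallel: admittances add. Y = 1/R + 1/(jωL) + jωC
Y = (0.002227 + j0.005694) S
|Y| = 0.006114 S → |Z| = 1/|Y| = 163.5 Ω, ∠Z = −∠Y = -68.64°
cos φ = cos(-68.64°) = 0.3642

0.3642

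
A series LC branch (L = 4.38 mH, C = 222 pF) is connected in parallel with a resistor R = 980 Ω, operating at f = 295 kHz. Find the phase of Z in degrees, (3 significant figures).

9.78°

ω = 2πf = 1.854e+06 rad/s
X_L = ωL = 8120 Ω
X_C = 1/(ωC) = 2430 Ω
Branch 1: Z₁ = R = 980 Ω
Branch 2 (series LC): Z₂ = j(X_L − X_C) = j5690 Ω
Parallel: Z = Z₁Z₂/(Z₁+Z₂), |Z| = 966 Ω, ∠Z = 9.78°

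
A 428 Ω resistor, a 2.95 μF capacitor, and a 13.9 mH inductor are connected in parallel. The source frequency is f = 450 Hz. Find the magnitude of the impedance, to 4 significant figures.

ω = 2πf = 2827 rad/s
X_L = ωL = 39.30 Ω
X_C = 1/(ωC) = 119.9 Ω
Parallel: admittances add. Y = 1/R + 1/(jωL) + jωC
Y = (0.002336 − j0.01710) S
|Y| = 0.01726 S → |Z| = 1/|Y| = 57.93 Ω, ∠Z = −∠Y = 82.22°

57.93 Ω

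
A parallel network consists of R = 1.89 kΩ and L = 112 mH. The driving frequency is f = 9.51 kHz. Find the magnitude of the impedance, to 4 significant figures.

ω = 2πf = 59750 rad/s
X_L = ωL = 6692 Ω
Parallel: admittances add. Y = 1/R + 1/(jωL)
Y = (0.0005291 − j0.0001494) S
|Y| = 0.0005498 S → |Z| = 1/|Y| = 1819 Ω, ∠Z = −∠Y = 15.77°

1819 Ω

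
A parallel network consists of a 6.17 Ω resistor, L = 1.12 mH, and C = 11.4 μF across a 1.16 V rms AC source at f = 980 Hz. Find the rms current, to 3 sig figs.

207 mA

ω = 2πf = 6158 rad/s
X_L = ωL = 6.90 Ω
X_C = 1/(ωC) = 14.2 Ω
Parallel: admittances add. Y = 1/R + 1/(jωL) + jωC
Y = (0.162 − j0.0748) S
|Y| = 0.179 S → |Z| = 1/|Y| = 5.60 Ω, ∠Z = −∠Y = 24.8°
I = V/|Z| = 1.16/5.60 = 207 mA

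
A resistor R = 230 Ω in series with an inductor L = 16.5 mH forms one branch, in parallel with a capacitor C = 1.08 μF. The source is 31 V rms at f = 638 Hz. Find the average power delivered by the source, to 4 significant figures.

3.859 W

ω = 2πf = 4009 rad/s
X_L = ωL = 66.14 Ω
X_C = 1/(ωC) = 231.0 Ω
Branch 1 (R+jX_L): Z₁ = 230.0 + j66.14 Ω, |Z₁| = 239.3 Ω
Branch 2 (−jX_C): Z₂ = −j231.0 Ω
Parallel: Z = Z₁Z₂/(Z₁+Z₂), |Z| = 195.4 Ω, ∠Z = -38.33°
I = V/|Z| = 158.7 mA
P = VI cos φ = 31 × 0.1587 × cos(-38.33°) = 3.859 W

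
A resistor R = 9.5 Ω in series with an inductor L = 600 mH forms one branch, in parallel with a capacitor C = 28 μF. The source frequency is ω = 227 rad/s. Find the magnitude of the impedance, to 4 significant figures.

X_L = ωL = 136.2 Ω
X_C = 1/(ωC) = 157.3 Ω
Branch 1 (R+jX_L): Z₁ = 9.500 + j136.2 Ω, |Z₁| = 136.5 Ω
Branch 2 (−jX_C): Z₂ = −j157.3 Ω
Parallel: Z = Z₁Z₂/(Z₁+Z₂), |Z| = 927.1 Ω, ∠Z = 61.80°

927.1 Ω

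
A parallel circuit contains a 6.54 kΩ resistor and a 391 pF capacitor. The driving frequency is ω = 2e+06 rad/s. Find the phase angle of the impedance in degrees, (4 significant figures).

X_C = 1/(ωC) = 1279 Ω
Parallel: admittances add. Y = 1/R + jωC
Y = (0.0001529 + j0.0007820) S
|Y| = 0.0007968 S → |Z| = 1/|Y| = 1255 Ω, ∠Z = −∠Y = -78.94°

-78.94°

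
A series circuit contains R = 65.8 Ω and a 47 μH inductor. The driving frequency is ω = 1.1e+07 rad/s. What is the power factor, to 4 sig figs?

X_L = ωL = 517.0 Ω
Z = 65.80 + j517.0 Ω
|Z| = √(65.80² + 517.0²) = 521.2 Ω
∠Z = arctan(517.0/65.80) = 82.75°
cos φ = cos(82.75°) = 0.1263

0.1263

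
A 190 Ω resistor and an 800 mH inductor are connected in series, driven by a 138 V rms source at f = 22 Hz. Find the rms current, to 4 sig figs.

ω = 2πf = 138.2 rad/s
X_L = ωL = 110.6 Ω
Z = 190.0 + j110.6 Ω
|Z| = √(190.0² + 110.6²) = 219.8 Ω
I = V/|Z| = 138/219.8 = 627.7 mA

627.7 mA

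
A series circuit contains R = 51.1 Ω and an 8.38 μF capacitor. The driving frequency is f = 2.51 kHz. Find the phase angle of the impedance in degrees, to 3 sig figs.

ω = 2πf = 15770 rad/s
X_C = 1/(ωC) = 7.57 Ω
Z = 51.1 − j7.57 Ω
|Z| = √(51.1² + 7.57²) = 51.7 Ω
∠Z = arctan(-7.57/51.1) = -8.42°

-8.42°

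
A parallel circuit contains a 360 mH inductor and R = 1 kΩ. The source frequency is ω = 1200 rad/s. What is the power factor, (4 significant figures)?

0.3966

X_L = ωL = 432.0 Ω
Parallel: admittances add. Y = 1/R + 1/(jωL)
Y = (0.001000 − j0.002315) S
|Y| = 0.002522 S → |Z| = 1/|Y| = 396.6 Ω, ∠Z = −∠Y = 66.64°
cos φ = cos(66.64°) = 0.3966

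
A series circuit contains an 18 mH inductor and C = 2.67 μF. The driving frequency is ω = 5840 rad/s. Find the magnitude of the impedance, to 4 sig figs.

X_L = ωL = 105.1 Ω
X_C = 1/(ωC) = 64.13 Ω
Net reactance X = X_L − X_C = 40.99 Ω
Z = j40.99 Ω
|Z| = √(0² + 40.99²) = 40.99 Ω

40.99 Ω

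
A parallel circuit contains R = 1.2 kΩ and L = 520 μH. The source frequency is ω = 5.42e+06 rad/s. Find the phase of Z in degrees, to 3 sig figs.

X_L = ωL = 2820 Ω
Parallel: admittances add. Y = 1/R + 1/(jωL)
Y = (0.000833 − j0.000355) S
|Y| = 0.000906 S → |Z| = 1/|Y| = 1100 Ω, ∠Z = −∠Y = 23.1°

23.1°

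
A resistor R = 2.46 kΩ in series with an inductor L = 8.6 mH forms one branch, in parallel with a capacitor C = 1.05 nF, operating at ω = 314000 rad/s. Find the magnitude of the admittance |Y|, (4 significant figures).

X_L = ωL = 2700 Ω
X_C = 1/(ωC) = 3033 Ω
Branch 1 (R+jX_L): Z₁ = 2460 + j2700 Ω, |Z₁| = 3653 Ω
Branch 2 (−jX_C): Z₂ = −j3033 Ω
Parallel: Z = Z₁Z₂/(Z₁+Z₂), |Z| = 4463 Ω, ∠Z = -34.63°
|Y| = 1/|Z| = 224.1 μS

224.1 μS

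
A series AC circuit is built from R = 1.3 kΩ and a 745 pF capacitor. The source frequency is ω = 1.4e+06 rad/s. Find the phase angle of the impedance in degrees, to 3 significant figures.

-36.4°

X_C = 1/(ωC) = 959 Ω
Z = 1300 − j959 Ω
|Z| = √(1300² + 959²) = 1620 Ω
∠Z = arctan(-959/1300) = -36.4°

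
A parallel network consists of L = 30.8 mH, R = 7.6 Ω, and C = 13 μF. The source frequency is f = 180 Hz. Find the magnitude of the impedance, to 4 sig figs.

7.557 Ω

ω = 2πf = 1131 rad/s
X_L = ωL = 34.83 Ω
X_C = 1/(ωC) = 68.01 Ω
Parallel: admittances add. Y = 1/R + 1/(jωL) + jωC
Y = (0.1316 − j0.01400) S
|Y| = 0.1323 S → |Z| = 1/|Y| = 7.557 Ω, ∠Z = −∠Y = 6.076°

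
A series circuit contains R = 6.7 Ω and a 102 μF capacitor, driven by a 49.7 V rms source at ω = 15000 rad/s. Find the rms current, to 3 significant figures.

X_C = 1/(ωC) = 0.654 Ω
Z = 6.70 − j0.654 Ω
|Z| = √(6.70² + 0.654²) = 6.73 Ω
I = V/|Z| = 49.7/6.73 = 7.38 A

7.38 A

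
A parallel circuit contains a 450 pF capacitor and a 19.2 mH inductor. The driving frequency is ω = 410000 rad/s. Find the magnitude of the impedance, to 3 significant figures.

X_L = ωL = 7870 Ω
X_C = 1/(ωC) = 5420 Ω
Parallel: admittances add. Y = 1/(jωL) + jωC
Y = (0 + j5.75e-05) S
|Y| = 5.75e-05 S → |Z| = 1/|Y| = 17400 Ω, ∠Z = −∠Y = -90.0°

17400 Ω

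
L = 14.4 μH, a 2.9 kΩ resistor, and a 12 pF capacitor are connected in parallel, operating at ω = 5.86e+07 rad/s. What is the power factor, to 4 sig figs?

0.5820

X_L = ωL = 843.8 Ω
X_C = 1/(ωC) = 1422 Ω
Parallel: admittances add. Y = 1/R + 1/(jωL) + jωC
Y = (0.0003448 − j0.0004819) S
|Y| = 0.0005925 S → |Z| = 1/|Y| = 1688 Ω, ∠Z = −∠Y = 54.41°
cos φ = cos(54.41°) = 0.5820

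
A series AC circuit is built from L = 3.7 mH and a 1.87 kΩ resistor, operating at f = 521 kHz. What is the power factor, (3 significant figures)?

0.153

ω = 2πf = 3.274e+06 rad/s
X_L = ωL = 12100 Ω
Z = 1870 + j12100 Ω
|Z| = √(1870² + 12100²) = 12300 Ω
∠Z = arctan(12100/1870) = 81.2°
cos φ = cos(81.2°) = 0.153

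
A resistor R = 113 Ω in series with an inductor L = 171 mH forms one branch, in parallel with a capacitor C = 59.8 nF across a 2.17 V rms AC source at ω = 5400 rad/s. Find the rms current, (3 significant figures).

X_L = ωL = 923 Ω
X_C = 1/(ωC) = 3100 Ω
Branch 1 (R+jX_L): Z₁ = 113 + j923 Ω, |Z₁| = 930 Ω
Branch 2 (−jX_C): Z₂ = −j3100 Ω
Parallel: Z = Z₁Z₂/(Z₁+Z₂), |Z| = 1320 Ω, ∠Z = 80.0°
I = V/|Z| = 2.17/1320 = 1.64 mA

1.64 mA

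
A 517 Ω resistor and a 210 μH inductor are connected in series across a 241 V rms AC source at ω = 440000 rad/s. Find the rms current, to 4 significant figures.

X_L = ωL = 92.40 Ω
Z = 517.0 + j92.40 Ω
|Z| = √(517.0² + 92.40²) = 525.2 Ω
I = V/|Z| = 241/525.2 = 458.9 mA

458.9 mA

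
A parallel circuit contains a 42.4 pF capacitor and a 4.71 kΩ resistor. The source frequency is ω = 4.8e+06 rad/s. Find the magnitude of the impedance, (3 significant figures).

3400 Ω

X_C = 1/(ωC) = 4910 Ω
Parallel: admittances add. Y = 1/R + jωC
Y = (0.000212 + j0.000204) S
|Y| = 0.000294 S → |Z| = 1/|Y| = 3400 Ω, ∠Z = −∠Y = -43.8°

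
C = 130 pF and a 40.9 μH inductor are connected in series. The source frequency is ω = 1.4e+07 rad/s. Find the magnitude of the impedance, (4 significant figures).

X_L = ωL = 572.6 Ω
X_C = 1/(ωC) = 549.5 Ω
Net reactance X = X_L − X_C = 23.15 Ω
Z = j23.15 Ω
|Z| = √(0² + 23.15²) = 23.15 Ω

23.15 Ω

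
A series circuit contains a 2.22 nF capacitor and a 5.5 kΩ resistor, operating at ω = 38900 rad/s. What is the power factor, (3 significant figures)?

0.429

X_C = 1/(ωC) = 11600 Ω
Z = 5500 − j11600 Ω
|Z| = √(5500² + 11600²) = 12800 Ω
∠Z = arctan(-11600/5500) = -64.6°
cos φ = cos(-64.6°) = 0.429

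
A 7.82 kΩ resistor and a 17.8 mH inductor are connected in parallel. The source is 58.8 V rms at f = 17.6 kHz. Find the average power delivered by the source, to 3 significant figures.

ω = 2πf = 110600 rad/s
X_L = ωL = 1970 Ω
Parallel: admittances add. Y = 1/R + 1/(jωL)
Y = (0.000128 − j0.000508) S
|Y| = 0.000524 S → |Z| = 1/|Y| = 1910 Ω, ∠Z = −∠Y = 75.9°
I = V/|Z| = 30.8 mA
P = VI cos φ = 58.8 × 0.0308 × cos(75.9°) = 442 mW

442 mW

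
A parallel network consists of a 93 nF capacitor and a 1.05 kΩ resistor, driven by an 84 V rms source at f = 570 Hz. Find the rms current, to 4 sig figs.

ω = 2πf = 3581 rad/s
X_C = 1/(ωC) = 3002 Ω
Parallel: admittances add. Y = 1/R + jωC
Y = (0.0009524 + j0.0003331) S
|Y| = 0.001009 S → |Z| = 1/|Y| = 991.1 Ω, ∠Z = −∠Y = -19.28°
I = V/|Z| = 84/991.1 = 84.75 mA

84.75 mA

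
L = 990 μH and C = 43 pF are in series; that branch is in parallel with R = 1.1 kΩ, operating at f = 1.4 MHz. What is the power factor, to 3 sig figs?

0.984

ω = 2πf = 8.796e+06 rad/s
X_L = ωL = 8710 Ω
X_C = 1/(ωC) = 2640 Ω
Branch 1: Z₁ = R = 1100 Ω
Branch 2 (series LC): Z₂ = j(X_L − X_C) = j6060 Ω
Parallel: Z = Z₁Z₂/(Z₁+Z₂), |Z| = 1080 Ω, ∠Z = 10.3°
cos φ = cos(10.3°) = 0.984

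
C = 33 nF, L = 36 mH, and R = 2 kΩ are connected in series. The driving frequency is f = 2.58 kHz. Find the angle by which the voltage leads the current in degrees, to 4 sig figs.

ω = 2πf = 16210 rad/s
X_L = ωL = 583.6 Ω
X_C = 1/(ωC) = 1869 Ω
Net reactance X = X_L − X_C = -1286 Ω
Z = 2000 − j1286 Ω
|Z| = √(2000² + 1286²) = 2378 Ω
∠Z = arctan(-1286/2000) = -32.74°

-32.74°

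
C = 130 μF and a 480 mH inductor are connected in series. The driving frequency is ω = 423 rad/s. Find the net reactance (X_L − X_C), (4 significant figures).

X_L = ωL = 203.0 Ω
X_C = 1/(ωC) = 18.19 Ω
X = 203.0 − 18.19 = 184.9 Ω

184.9 Ω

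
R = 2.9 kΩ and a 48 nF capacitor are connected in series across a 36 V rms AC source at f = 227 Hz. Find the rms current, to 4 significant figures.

2.417 mA

ω = 2πf = 1426 rad/s
X_C = 1/(ωC) = 14610 Ω
Z = 2900 − j14610 Ω
|Z| = √(2900² + 14610²) = 14890 Ω
I = V/|Z| = 36/14890 = 2.417 mA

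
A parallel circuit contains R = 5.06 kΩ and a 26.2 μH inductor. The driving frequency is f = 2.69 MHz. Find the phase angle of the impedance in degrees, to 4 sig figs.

85.00°

ω = 2πf = 1.69e+07 rad/s
X_L = ωL = 442.8 Ω
Parallel: admittances add. Y = 1/R + 1/(jωL)
Y = (0.0001976 − j0.002258) S
|Y| = 0.002267 S → |Z| = 1/|Y| = 441.1 Ω, ∠Z = −∠Y = 85.00°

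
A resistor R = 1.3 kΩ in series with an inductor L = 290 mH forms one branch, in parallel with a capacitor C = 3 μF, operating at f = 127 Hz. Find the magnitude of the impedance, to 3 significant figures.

ω = 2πf = 798.0 rad/s
X_L = ωL = 231 Ω
X_C = 1/(ωC) = 418 Ω
Branch 1 (R+jX_L): Z₁ = 1300 + j231 Ω, |Z₁| = 1320 Ω
Branch 2 (−jX_C): Z₂ = −j418 Ω
Parallel: Z = Z₁Z₂/(Z₁+Z₂), |Z| = 420 Ω, ∠Z = -71.8°

420 Ω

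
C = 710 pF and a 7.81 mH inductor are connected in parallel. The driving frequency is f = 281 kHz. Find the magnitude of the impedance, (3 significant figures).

ω = 2πf = 1.766e+06 rad/s
X_L = ωL = 13800 Ω
X_C = 1/(ωC) = 798 Ω
Parallel: admittances add. Y = 1/(jωL) + jωC
Y = (0 + j0.00118) S
|Y| = 0.00118 S → |Z| = 1/|Y| = 847 Ω, ∠Z = −∠Y = -90.0°

847 Ω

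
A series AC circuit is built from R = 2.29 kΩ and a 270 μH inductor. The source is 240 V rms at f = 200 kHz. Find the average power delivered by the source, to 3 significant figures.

24.6 W

ω = 2πf = 1.257e+06 rad/s
X_L = ωL = 339 Ω
Z = 2290 + j339 Ω
|Z| = √(2290² + 339²) = 2310 Ω
∠Z = arctan(339/2290) = 8.43°
I = V/|Z| = 104 mA
P = VI cos φ = 240 × 0.104 × cos(8.43°) = 24.6 W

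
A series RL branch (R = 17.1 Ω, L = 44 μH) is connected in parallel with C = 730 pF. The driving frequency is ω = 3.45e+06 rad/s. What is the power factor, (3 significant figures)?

X_L = ωL = 152 Ω
X_C = 1/(ωC) = 397 Ω
Branch 1 (R+jX_L): Z₁ = 17.1 + j152 Ω, |Z₁| = 153 Ω
Branch 2 (−jX_C): Z₂ = −j397 Ω
Parallel: Z = Z₁Z₂/(Z₁+Z₂), |Z| = 247 Ω, ∠Z = 79.6°
cos φ = cos(79.6°) = 0.181

0.181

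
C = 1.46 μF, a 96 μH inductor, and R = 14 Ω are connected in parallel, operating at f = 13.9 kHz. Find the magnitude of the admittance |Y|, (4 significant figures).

ω = 2πf = 87340 rad/s
X_L = ωL = 8.384 Ω
X_C = 1/(ωC) = 7.842 Ω
Parallel: admittances add. Y = 1/R + 1/(jωL) + jωC
Y = (0.07143 + j0.008240) S
|Y| = 0.07190 S → |Z| = 1/|Y| = 13.91 Ω, ∠Z = −∠Y = -6.581°

71.90 mS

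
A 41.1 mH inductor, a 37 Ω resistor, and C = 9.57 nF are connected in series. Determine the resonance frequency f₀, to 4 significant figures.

ω₀ = 1/√(LC) = 1/√(0.0411 × 9.57e-09) = 50420 rad/s
f₀ = ω₀/(2π) = 8.025 kHz

8.025 kHz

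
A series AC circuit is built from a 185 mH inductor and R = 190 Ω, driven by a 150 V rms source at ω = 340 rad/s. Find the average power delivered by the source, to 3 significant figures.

X_L = ωL = 62.9 Ω
Z = 190 + j62.9 Ω
|Z| = √(190² + 62.9²) = 200 Ω
∠Z = arctan(62.9/190) = 18.3°
I = V/|Z| = 749 mA
P = VI cos φ = 150 × 0.749 × cos(18.3°) = 107 W

107 W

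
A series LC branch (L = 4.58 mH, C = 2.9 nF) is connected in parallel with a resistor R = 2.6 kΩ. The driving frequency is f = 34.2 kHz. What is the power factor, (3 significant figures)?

ω = 2πf = 214900 rad/s
X_L = ωL = 984 Ω
X_C = 1/(ωC) = 1600 Ω
Branch 1: Z₁ = R = 2600 Ω
Branch 2 (series LC): Z₂ = j(X_L − X_C) = −j621 Ω
Parallel: Z = Z₁Z₂/(Z₁+Z₂), |Z| = 604 Ω, ∠Z = -76.6°
cos φ = cos(-76.6°) = 0.232

0.232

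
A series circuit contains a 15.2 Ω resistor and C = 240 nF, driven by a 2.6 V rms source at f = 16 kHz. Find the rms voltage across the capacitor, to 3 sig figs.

ω = 2πf = 100500 rad/s
X_C = 1/(ωC) = 41.4 Ω
Z = 15.2 − j41.4 Ω
|Z| = √(15.2² + 41.4²) = 44.1 Ω
I = V/|Z| = 58.9 mA
V_C = I·|Z_C| = 0.0589 × 41.4 = 2.44 V

2.44 V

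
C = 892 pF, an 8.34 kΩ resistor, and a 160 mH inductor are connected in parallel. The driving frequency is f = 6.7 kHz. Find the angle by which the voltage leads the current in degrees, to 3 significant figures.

42.8°

ω = 2πf = 42100 rad/s
X_L = ωL = 6740 Ω
X_C = 1/(ωC) = 26600 Ω
Parallel: admittances add. Y = 1/R + 1/(jωL) + jωC
Y = (0.000120 − j0.000111) S
|Y| = 0.000163 S → |Z| = 1/|Y| = 6120 Ω, ∠Z = −∠Y = 42.8°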